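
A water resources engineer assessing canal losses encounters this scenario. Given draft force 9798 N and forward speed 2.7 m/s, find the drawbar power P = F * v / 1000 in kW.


P = F * v / 1000
  = 9798 * 2.7 / 1000
  = 26454.60 / 1000
  = 26.45 kW


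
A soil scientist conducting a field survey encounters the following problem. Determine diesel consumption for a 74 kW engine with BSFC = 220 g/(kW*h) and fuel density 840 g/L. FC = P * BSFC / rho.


FC = P * BSFC / rho_fuel
   = 74 * 220 / 840
   = 16280 / 840
   = 19.38 L/h


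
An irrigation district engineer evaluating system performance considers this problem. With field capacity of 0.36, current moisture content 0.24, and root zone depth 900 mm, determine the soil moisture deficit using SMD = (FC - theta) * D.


SMD = (FC - theta) * D
    = (0.36 - 0.24) * 900
    = 0.120 * 900
    = 108 mm


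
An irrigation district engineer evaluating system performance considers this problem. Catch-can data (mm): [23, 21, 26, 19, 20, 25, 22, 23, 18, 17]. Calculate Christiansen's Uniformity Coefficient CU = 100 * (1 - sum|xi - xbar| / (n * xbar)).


xbar = 214 / 10 = 21.400
sum|xi - xbar| = 24
CU = 100 * (1 - 24 / (10 * 21.400))
   = 100 * (1 - 0.1121)
   = 88.79%


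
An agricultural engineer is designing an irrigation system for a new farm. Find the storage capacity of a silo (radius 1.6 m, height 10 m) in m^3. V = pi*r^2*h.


V = pi * r^2 * h
  = pi * 1.6^2 * 10
  = pi * 2.56 * 10
  = 80.42 m^3


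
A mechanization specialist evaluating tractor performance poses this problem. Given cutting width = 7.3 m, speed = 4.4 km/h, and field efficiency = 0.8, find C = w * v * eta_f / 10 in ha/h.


C = w * v * eta_f / 10
  = 7.3 * 4.4 * 0.8 / 10
  = 25.70 / 10
  = 2.57 ha/h


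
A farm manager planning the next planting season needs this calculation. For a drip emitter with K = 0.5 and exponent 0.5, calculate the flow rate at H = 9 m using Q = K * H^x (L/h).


Q = K * H^x
  = 0.5 * 9^0.5
  = 0.5 * 3
  = 1.50 L/h


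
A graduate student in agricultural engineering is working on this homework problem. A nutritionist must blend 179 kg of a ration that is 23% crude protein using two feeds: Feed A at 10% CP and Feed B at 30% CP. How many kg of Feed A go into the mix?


parts_A = CP_b - target = 30 - 23 = 7
parts_B = target - CP_a = 23 - 10 = 13
total_parts = 7 + 13 = 20
Feed A = 179 * 7 / 20 = 62.65 kg
Feed B = 179 * 13 / 20 = 116.35 kg

62.65 kg


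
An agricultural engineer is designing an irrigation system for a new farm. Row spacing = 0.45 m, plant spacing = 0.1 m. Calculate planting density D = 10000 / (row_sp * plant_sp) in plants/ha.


D = 10000 / (row_sp * plant_sp)
  = 10000 / (0.45 * 0.1)
  = 10000 / 0.0450
  = 222222.22 plants/ha


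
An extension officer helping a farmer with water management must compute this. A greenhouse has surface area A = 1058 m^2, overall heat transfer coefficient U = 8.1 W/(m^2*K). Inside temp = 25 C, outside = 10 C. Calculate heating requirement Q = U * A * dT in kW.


dT = 25 - (10) = 15 K
Q = U * A * dT
  = 8.1 * 1058 * 15
  = 128547 W = 128.55 kW


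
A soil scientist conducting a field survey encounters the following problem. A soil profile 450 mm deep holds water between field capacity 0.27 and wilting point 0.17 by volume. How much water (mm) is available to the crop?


AW = (FC - WP) * D
   = (0.27 - 0.17) * 450
   = 0.10 * 450
   = 45 mm


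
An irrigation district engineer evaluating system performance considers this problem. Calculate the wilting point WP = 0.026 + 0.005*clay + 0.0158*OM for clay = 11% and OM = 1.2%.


WP = 0.026 + 0.005*11 + 0.0158*1.2
   = 0.026 + 0.0550 + 0.0190
   = 0.1000


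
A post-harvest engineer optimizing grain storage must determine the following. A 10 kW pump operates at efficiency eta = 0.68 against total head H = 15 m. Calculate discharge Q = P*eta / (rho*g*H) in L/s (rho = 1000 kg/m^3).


Q = (P * 1000 * eta) / (rho * g * H)
  = (10 * 1000 * 0.68) / (1000 * 9.81 * 15)
  = 6800 / 147150
  = 0.04621 m^3/s = 46.21 L/s


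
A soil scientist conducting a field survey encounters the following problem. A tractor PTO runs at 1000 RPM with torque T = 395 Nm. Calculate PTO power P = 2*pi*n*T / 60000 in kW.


P = 2*pi*n*T / 60000
  = 2*pi * 1000 * 395 / 60000
  = 2481858.20 / 60000
  = 41.36 kW


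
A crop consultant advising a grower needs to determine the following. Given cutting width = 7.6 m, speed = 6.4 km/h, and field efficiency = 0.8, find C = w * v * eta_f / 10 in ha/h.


C = w * v * eta_f / 10
  = 7.6 * 6.4 * 0.8 / 10
  = 38.91 / 10
  = 3.89 ha/h


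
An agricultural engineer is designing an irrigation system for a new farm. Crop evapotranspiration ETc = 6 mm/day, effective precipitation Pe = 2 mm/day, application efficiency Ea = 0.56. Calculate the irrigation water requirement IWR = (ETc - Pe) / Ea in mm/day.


IWR = (ETc - Pe) / Ea
    = (6 - 2) / 0.56
    = 4 / 0.56
    = 7.14 mm/day


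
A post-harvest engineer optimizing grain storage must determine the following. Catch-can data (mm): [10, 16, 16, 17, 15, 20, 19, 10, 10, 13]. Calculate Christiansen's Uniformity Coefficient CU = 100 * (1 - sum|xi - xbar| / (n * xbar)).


xbar = 146 / 10 = 14.600
sum|xi - xbar| = 30.800
CU = 100 * (1 - 30.800 / (10 * 14.600))
   = 100 * (1 - 0.2110)
   = 78.90%


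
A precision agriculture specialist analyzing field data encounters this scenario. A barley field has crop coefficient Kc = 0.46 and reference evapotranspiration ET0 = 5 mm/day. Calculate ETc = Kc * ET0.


ETc = Kc * ET0
    = 0.46 * 5
    = 2.30 mm/day


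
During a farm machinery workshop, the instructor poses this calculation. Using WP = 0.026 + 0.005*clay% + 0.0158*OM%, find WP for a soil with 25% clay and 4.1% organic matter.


WP = 0.026 + 0.005*25 + 0.0158*4.1
   = 0.026 + 0.1250 + 0.0648
   = 0.2158


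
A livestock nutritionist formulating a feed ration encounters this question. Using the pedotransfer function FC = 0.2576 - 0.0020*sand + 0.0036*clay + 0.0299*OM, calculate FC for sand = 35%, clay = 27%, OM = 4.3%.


FC = 0.2576 - 0.0020*35 + 0.0036*27 + 0.0299*4.3
   = 0.2576 - 0.0700 + 0.0972 + 0.1286
   = 0.4134


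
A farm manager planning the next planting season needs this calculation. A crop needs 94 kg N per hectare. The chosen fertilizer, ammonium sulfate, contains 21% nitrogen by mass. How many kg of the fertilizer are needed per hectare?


Rate = N_required / (N_content / 100)
     = 94 / (21 / 100)
     = 94 / 0.21
     = 447.62 kg/ha


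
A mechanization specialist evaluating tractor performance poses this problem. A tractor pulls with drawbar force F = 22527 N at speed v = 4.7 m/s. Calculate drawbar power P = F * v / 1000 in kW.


P = F * v / 1000
  = 22527 * 4.7 / 1000
  = 105876.90 / 1000
  = 105.88 kW


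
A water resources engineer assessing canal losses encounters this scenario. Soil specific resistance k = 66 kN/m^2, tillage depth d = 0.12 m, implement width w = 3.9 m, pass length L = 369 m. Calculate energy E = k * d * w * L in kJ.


E = k * d * w * L
  = 66 * 0.12 * 3.9 * 369
  = 11397.67 kJ


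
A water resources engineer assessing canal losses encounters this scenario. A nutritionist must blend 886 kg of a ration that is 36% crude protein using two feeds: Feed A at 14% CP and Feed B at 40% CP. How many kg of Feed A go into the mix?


parts_A = CP_b - target = 40 - 36 = 4
parts_B = target - CP_a = 36 - 14 = 22
total_parts = 4 + 22 = 26
Feed A = 886 * 4 / 26 = 136.31 kg
Feed B = 886 * 22 / 26 = 749.69 kg

136.31 kg


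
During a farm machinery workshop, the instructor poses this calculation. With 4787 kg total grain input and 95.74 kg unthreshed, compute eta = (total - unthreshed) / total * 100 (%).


eta = (total - unthreshed) / total * 100
    = (4787 - 95.74) / 4787 * 100
    = 4691.26 / 4787 * 100
    = 98%


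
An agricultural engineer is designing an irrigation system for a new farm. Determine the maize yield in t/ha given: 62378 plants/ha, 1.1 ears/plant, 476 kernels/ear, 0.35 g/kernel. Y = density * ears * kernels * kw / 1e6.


Y = density * ears * kernels * kw
  = 62378 * 1.1 * 476 * 0.35 g/ha
  = 11431392.28 g/ha
  = 11431.39 kg/ha = 11.43 t/ha


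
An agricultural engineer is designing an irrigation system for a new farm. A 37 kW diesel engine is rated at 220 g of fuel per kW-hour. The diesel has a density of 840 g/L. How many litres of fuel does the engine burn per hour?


FC = P * BSFC / rho_fuel
   = 37 * 220 / 840
   = 8140 / 840
   = 9.69 L/h


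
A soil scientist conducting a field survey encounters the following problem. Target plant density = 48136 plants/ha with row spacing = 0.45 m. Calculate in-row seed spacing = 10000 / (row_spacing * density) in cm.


spacing = 10000 / (row_sp * density)
        = 10000 / (0.45 * 48136)
        = 10000 / 21661.20
        = 0.46165 m = 46.17 cm


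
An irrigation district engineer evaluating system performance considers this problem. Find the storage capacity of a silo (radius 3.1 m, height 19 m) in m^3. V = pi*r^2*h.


V = pi * r^2 * h
  = pi * 3.1^2 * 19
  = pi * 9.61 * 19
  = 573.62 m^3


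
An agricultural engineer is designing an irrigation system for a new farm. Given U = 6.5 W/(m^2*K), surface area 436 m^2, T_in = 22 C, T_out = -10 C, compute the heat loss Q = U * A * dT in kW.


dT = 22 - (-10) = 32 K
Q = U * A * dT
  = 6.5 * 436 * 32
  = 90688 W = 90.69 kW


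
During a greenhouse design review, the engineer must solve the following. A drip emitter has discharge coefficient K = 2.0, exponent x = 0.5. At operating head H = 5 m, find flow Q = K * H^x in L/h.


Q = K * H^x
  = 2.0 * 5^0.5
  = 2.0 * 2.2361
  = 4.47 L/h


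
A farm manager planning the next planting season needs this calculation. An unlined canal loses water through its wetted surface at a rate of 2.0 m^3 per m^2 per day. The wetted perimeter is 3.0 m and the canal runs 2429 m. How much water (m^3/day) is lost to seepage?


S = C * P * L
  = 2.0 * 3.0 * 2429
  = 14574 m^3/day


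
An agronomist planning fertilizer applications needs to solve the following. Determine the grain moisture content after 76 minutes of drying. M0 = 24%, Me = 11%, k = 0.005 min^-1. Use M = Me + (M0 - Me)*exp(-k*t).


M = Me + (M0 - Me) * e^(-k*t)
  = 11 + (24 - 11) * e^(-0.005*76)
  = 11 + 13 * e^(-0.380)
  = 11 + 13 * 0.68386
  = 11 + 8.8902
  = 19.89%


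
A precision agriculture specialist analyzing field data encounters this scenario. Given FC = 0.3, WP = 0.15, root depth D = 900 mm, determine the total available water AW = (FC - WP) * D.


AW = (FC - WP) * D
   = (0.3 - 0.15) * 900
   = 0.15 * 900
   = 135 mm


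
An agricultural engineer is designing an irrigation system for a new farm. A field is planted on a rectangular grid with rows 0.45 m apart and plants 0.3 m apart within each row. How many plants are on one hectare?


D = 10000 / (row_sp * plant_sp)
  = 10000 / (0.45 * 0.3)
  = 10000 / 0.1350
  = 74074.07 plants/ha


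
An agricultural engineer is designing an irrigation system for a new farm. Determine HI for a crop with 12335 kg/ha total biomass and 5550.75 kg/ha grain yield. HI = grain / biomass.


HI = grain_yield / biomass
   = 5550.75 / 12335
   = 0.45


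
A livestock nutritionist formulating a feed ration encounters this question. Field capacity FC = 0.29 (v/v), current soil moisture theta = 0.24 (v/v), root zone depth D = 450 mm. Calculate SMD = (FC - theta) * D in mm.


SMD = (FC - theta) * D
    = (0.29 - 0.24) * 450
    = 0.050 * 450
    = 22.50 mm


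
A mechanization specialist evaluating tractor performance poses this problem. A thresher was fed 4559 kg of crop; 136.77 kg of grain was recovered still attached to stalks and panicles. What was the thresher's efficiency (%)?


eta = (total - unthreshed) / total * 100
    = (4559 - 136.77) / 4559 * 100
    = 4422.23 / 4559 * 100
    = 97%


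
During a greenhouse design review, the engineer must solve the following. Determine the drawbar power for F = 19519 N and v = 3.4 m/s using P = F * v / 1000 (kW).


P = F * v / 1000
  = 19519 * 3.4 / 1000
  = 66364.60 / 1000
  = 66.36 kW


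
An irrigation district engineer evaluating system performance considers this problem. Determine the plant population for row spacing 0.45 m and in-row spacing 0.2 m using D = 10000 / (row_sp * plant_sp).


D = 10000 / (row_sp * plant_sp)
  = 10000 / (0.45 * 0.2)
  = 10000 / 0.0900
  = 111111.11 plants/ha


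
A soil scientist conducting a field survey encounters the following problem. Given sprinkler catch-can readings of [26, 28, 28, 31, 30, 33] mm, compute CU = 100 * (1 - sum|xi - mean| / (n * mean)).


xbar = 176 / 6 = 29.333
sum|xi - xbar| = 12
CU = 100 * (1 - 12 / (6 * 29.333))
   = 100 * (1 - 0.0682)
   = 93.18%


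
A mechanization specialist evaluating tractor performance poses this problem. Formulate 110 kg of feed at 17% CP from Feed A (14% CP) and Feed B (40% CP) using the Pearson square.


parts_A = CP_b - target = 40 - 17 = 23
parts_B = target - CP_a = 17 - 14 = 3
total_parts = 23 + 3 = 26
Feed A = 110 * 23 / 26 = 97.31 kg
Feed B = 110 * 3 / 26 = 12.69 kg

97.31 kg


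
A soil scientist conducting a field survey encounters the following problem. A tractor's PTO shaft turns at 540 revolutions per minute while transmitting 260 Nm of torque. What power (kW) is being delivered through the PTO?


P = 2*pi*n*T / 60000
  = 2*pi * 540 * 260 / 60000
  = 882159.22 / 60000
  = 14.70 kW


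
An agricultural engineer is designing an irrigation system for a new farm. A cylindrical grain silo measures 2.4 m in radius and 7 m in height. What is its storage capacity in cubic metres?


V = pi * r^2 * h
  = pi * 2.4^2 * 7
  = pi * 5.76 * 7
  = 126.67 m^3


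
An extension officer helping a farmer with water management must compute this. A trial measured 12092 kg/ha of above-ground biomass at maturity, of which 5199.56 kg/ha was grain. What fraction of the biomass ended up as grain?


HI = grain_yield / biomass
   = 5199.56 / 12092
   = 0.43


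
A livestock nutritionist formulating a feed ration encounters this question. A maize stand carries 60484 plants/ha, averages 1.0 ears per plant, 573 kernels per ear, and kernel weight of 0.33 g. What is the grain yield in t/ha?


Y = density * ears * kernels * kw
  = 60484 * 1.0 * 573 * 0.33 g/ha
  = 11436919.56 g/ha
  = 11436.92 kg/ha = 11.44 t/ha


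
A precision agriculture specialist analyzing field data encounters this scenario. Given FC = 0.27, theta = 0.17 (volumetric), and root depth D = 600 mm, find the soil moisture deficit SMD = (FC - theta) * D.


SMD = (FC - theta) * D
    = (0.27 - 0.17) * 600
    = 0.100 * 600
    = 60 mm


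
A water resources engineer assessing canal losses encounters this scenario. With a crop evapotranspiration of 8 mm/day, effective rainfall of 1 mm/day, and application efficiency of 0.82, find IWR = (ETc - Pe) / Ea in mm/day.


IWR = (ETc - Pe) / Ea
    = (8 - 1) / 0.82
    = 7 / 0.82
    = 8.54 mm/day


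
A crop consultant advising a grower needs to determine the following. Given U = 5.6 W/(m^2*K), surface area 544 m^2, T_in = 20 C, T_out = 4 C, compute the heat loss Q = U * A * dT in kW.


dT = 20 - (4) = 16 K
Q = U * A * dT
  = 5.6 * 544 * 16
  = 48742.40 W = 48.74 kW


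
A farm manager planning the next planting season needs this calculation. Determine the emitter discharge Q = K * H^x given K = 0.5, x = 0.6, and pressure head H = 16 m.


Q = K * H^x
  = 0.5 * 16^0.6
  = 0.5 * 5.2780
  = 2.64 L/h


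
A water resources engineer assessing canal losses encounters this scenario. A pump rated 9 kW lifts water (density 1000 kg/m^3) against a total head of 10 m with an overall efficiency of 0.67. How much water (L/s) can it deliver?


Q = (P * 1000 * eta) / (rho * g * H)
  = (9 * 1000 * 0.67) / (1000 * 9.81 * 10)
  = 6030 / 98100
  = 0.06147 m^3/s = 61.47 L/s


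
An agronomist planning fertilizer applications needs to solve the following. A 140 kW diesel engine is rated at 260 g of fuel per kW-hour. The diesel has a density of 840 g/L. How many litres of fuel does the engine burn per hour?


FC = P * BSFC / rho_fuel
   = 140 * 260 / 840
   = 36400 / 840
   = 43.33 L/h


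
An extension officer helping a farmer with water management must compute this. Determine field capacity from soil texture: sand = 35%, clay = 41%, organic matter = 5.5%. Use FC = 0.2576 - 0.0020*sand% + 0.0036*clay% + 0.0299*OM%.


FC = 0.2576 - 0.0020*35 + 0.0036*41 + 0.0299*5.5
   = 0.2576 - 0.0700 + 0.1476 + 0.1645
   = 0.4997


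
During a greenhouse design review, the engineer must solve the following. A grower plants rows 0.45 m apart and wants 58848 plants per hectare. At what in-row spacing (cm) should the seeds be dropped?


spacing = 10000 / (row_sp * density)
        = 10000 / (0.45 * 58848)
        = 10000 / 26481.60
        = 0.37762 m = 37.76 cm


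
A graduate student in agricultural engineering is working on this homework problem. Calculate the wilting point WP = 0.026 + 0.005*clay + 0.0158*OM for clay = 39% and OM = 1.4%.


WP = 0.026 + 0.005*39 + 0.0158*1.4
   = 0.026 + 0.1950 + 0.0221
   = 0.2431


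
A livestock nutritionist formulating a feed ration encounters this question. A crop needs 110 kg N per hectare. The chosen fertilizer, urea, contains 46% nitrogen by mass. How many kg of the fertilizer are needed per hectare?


Rate = N_required / (N_content / 100)
     = 110 / (46 / 100)
     = 110 / 0.46
     = 239.13 kg/ha


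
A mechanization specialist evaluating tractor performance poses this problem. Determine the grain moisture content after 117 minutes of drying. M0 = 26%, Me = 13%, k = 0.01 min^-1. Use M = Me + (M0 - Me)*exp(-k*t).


M = Me + (M0 - Me) * e^(-k*t)
  = 13 + (26 - 13) * e^(-0.01*117)
  = 13 + 13 * e^(-1.170)
  = 13 + 13 * 0.31037
  = 13 + 4.0348
  = 17.03%


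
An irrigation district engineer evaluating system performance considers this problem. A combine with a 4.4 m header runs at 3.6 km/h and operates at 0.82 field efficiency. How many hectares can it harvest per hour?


C = w * v * eta_f / 10
  = 4.4 * 3.6 * 0.82 / 10
  = 12.99 / 10
  = 1.30 ha/h


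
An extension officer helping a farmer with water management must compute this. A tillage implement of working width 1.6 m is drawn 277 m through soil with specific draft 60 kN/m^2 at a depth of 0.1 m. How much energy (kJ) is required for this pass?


E = k * d * w * L
  = 60 * 0.1 * 1.6 * 277
  = 2659.20 kJ


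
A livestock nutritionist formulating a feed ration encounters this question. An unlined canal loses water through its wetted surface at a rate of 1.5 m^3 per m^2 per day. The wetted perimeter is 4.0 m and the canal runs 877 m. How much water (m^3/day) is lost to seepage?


S = C * P * L
  = 1.5 * 4.0 * 877
  = 5262 m^3/day


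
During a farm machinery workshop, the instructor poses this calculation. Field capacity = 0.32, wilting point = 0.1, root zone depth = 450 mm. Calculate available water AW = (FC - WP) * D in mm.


AW = (FC - WP) * D
   = (0.32 - 0.1) * 450
   = 0.22 * 450
   = 99 mm


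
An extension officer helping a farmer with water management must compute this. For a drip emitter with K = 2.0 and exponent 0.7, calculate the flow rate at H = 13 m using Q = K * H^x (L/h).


Q = K * H^x
  = 2.0 * 13^0.7
  = 2.0 * 6.0223
  = 12.04 L/h


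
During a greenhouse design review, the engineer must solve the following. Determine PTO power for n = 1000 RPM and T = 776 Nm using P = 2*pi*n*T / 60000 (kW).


P = 2*pi*n*T / 60000
  = 2*pi * 1000 * 776 / 60000
  = 4875751.80 / 60000
  = 81.26 kW


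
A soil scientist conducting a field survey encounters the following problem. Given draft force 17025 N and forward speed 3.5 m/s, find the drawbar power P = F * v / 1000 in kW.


P = F * v / 1000
  = 17025 * 3.5 / 1000
  = 59587.50 / 1000
  = 59.59 kW


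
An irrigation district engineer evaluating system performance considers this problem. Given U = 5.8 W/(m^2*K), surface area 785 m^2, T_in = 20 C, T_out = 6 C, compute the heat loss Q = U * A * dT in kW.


dT = 20 - (6) = 14 K
Q = U * A * dT
  = 5.8 * 785 * 14
  = 63742 W = 63.74 kW


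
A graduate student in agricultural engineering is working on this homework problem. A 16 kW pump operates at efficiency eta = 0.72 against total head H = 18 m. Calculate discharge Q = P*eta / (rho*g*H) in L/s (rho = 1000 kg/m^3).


Q = (P * 1000 * eta) / (rho * g * H)
  = (16 * 1000 * 0.72) / (1000 * 9.81 * 18)
  = 11520 / 176580
  = 0.06524 m^3/s = 65.24 L/s


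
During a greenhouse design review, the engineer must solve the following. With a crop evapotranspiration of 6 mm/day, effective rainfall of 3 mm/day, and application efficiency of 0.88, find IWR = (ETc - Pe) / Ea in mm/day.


IWR = (ETc - Pe) / Ea
    = (6 - 3) / 0.88
    = 3 / 0.88
    = 3.41 mm/day


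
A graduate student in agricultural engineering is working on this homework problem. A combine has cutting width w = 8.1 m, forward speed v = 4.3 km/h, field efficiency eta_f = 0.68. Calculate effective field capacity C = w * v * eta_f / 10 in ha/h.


C = w * v * eta_f / 10
  = 8.1 * 4.3 * 0.68 / 10
  = 23.68 / 10
  = 2.37 ha/h


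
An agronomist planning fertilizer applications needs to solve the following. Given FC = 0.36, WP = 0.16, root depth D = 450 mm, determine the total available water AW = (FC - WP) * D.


AW = (FC - WP) * D
   = (0.36 - 0.16) * 450
   = 0.20 * 450
   = 90 mm


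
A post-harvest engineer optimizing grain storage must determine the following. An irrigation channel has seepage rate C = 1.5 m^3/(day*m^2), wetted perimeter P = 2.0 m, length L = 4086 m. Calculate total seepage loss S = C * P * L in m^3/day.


S = C * P * L
  = 1.5 * 2.0 * 4086
  = 12258 m^3/day


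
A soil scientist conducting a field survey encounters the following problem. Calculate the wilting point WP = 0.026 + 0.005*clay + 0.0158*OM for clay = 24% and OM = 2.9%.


WP = 0.026 + 0.005*24 + 0.0158*2.9
   = 0.026 + 0.1200 + 0.0458
   = 0.1918


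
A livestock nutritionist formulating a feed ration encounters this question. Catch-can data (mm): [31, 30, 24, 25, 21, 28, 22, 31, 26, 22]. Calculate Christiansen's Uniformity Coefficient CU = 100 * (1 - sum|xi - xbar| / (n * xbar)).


xbar = 260 / 10 = 26
sum|xi - xbar| = 32
CU = 100 * (1 - 32 / (10 * 26))
   = 100 * (1 - 0.1231)
   = 87.69%


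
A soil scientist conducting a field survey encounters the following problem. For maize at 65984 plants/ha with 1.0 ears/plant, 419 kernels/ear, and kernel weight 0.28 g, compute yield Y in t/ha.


Y = density * ears * kernels * kw
  = 65984 * 1.0 * 419 * 0.28 g/ha
  = 7741242.88 g/ha
  = 7741.24 kg/ha = 7.74 t/ha


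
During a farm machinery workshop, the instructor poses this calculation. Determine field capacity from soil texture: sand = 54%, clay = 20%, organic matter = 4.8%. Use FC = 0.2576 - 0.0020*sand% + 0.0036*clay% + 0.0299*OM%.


FC = 0.2576 - 0.0020*54 + 0.0036*20 + 0.0299*4.8
   = 0.2576 - 0.1080 + 0.0720 + 0.1435
   = 0.3651


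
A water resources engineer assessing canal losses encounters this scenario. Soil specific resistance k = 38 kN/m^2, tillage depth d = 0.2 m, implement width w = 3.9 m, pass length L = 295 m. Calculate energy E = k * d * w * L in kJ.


E = k * d * w * L
  = 38 * 0.2 * 3.9 * 295
  = 8743.80 kJ


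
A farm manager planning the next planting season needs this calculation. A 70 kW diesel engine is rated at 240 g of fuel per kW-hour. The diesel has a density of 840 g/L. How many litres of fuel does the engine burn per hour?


FC = P * BSFC / rho_fuel
   = 70 * 240 / 840
   = 16800 / 840
   = 20 L/h


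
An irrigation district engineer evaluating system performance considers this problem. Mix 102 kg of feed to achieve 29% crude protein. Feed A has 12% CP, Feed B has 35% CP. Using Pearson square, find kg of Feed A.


parts_A = CP_b - target = 35 - 29 = 6
parts_B = target - CP_a = 29 - 12 = 17
total_parts = 6 + 17 = 23
Feed A = 102 * 6 / 23 = 26.61 kg
Feed B = 102 * 17 / 23 = 75.39 kg

26.61 kg


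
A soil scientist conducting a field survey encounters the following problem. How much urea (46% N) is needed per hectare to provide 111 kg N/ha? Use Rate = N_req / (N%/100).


Rate = N_required / (N_content / 100)
     = 111 / (46 / 100)
     = 111 / 0.46
     = 241.30 kg/ha


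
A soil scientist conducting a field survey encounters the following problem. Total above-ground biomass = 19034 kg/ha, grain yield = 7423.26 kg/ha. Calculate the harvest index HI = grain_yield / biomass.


HI = grain_yield / biomass
   = 7423.26 / 19034
   = 0.39


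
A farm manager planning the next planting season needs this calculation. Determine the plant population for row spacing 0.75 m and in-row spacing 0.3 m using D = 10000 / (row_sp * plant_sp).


D = 10000 / (row_sp * plant_sp)
  = 10000 / (0.75 * 0.3)
  = 10000 / 0.2250
  = 44444.44 plants/ha


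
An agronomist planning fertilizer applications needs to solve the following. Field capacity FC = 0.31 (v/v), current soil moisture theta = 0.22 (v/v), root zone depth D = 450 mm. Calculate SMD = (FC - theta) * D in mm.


SMD = (FC - theta) * D
    = (0.31 - 0.22) * 450
    = 0.090 * 450
    = 40.50 mm


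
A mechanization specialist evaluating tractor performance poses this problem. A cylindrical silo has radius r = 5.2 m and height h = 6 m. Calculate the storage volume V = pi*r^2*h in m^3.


V = pi * r^2 * h
  = pi * 5.2^2 * 6
  = pi * 27.04 * 6
  = 509.69 m^3


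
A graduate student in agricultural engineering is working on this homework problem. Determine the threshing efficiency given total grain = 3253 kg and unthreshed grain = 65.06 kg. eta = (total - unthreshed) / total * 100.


eta = (total - unthreshed) / total * 100
    = (3253 - 65.06) / 3253 * 100
    = 3187.94 / 3253 * 100
    = 98%


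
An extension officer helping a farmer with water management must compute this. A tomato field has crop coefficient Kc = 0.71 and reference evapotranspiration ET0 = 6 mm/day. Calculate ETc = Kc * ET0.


ETc = Kc * ET0
    = 0.71 * 6
    = 4.26 mm/day


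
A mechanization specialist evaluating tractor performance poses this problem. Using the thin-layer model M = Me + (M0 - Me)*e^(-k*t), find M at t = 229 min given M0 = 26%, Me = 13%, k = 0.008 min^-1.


M = Me + (M0 - Me) * e^(-k*t)
  = 13 + (26 - 13) * e^(-0.008*229)
  = 13 + 13 * e^(-1.832)
  = 13 + 13 * 0.16009
  = 13 + 2.0812
  = 15.08%


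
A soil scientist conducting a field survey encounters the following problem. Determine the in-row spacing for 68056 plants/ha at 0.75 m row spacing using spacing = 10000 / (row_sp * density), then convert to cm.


spacing = 10000 / (row_sp * density)
        = 10000 / (0.75 * 68056)
        = 10000 / 51042
        = 0.19592 m = 19.59 cm


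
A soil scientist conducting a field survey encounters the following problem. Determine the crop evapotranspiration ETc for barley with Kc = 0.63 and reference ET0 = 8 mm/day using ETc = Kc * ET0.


ETc = Kc * ET0
    = 0.63 * 8
    = 5.04 mm/day


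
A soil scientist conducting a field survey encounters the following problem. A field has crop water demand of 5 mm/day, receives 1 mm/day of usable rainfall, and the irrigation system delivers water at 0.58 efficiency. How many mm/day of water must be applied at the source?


IWR = (ETc - Pe) / Ea
    = (5 - 1) / 0.58
    = 4 / 0.58
    = 6.90 mm/day


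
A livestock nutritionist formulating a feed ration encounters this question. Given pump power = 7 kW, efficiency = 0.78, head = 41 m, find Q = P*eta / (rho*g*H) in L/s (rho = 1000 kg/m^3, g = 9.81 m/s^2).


Q = (P * 1000 * eta) / (rho * g * H)
  = (7 * 1000 * 0.78) / (1000 * 9.81 * 41)
  = 5460 / 402210
  = 0.01357 m^3/s = 13.57 L/s


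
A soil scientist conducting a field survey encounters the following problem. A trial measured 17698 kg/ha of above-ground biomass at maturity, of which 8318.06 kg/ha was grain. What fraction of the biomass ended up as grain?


HI = grain_yield / biomass
   = 8318.06 / 17698
   = 0.47


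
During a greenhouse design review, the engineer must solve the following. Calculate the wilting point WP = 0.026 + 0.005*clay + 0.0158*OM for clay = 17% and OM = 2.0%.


WP = 0.026 + 0.005*17 + 0.0158*2.0
   = 0.026 + 0.0850 + 0.0316
   = 0.1426


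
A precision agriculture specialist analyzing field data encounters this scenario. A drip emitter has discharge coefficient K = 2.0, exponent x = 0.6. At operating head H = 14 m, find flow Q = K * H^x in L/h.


Q = K * H^x
  = 2.0 * 14^0.6
  = 2.0 * 4.8717
  = 9.74 L/h


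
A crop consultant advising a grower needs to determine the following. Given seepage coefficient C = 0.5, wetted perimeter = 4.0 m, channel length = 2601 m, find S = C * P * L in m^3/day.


S = C * P * L
  = 0.5 * 4.0 * 2601
  = 5202 m^3/day


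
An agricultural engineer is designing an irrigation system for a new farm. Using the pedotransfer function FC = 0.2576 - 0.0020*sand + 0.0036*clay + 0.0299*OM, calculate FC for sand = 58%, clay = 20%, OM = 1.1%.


FC = 0.2576 - 0.0020*58 + 0.0036*20 + 0.0299*1.1
   = 0.2576 - 0.1160 + 0.0720 + 0.0329
   = 0.2465


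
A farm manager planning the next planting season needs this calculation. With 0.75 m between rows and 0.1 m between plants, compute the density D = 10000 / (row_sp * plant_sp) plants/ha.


D = 10000 / (row_sp * plant_sp)
  = 10000 / (0.75 * 0.1)
  = 10000 / 0.0750
  = 133333.33 plants/ha


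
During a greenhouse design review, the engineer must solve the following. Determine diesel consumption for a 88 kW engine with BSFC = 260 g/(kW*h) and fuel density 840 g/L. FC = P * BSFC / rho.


FC = P * BSFC / rho_fuel
   = 88 * 260 / 840
   = 22880 / 840
   = 27.24 L/h


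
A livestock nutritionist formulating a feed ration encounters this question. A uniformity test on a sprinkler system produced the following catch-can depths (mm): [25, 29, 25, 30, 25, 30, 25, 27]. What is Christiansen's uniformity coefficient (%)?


xbar = 216 / 8 = 27
sum|xi - xbar| = 16
CU = 100 * (1 - 16 / (8 * 27))
   = 100 * (1 - 0.0741)
   = 92.59%


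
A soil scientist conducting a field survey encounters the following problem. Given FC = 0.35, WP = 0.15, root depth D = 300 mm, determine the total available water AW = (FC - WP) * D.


AW = (FC - WP) * D
   = (0.35 - 0.15) * 300
   = 0.20 * 300
   = 60 mm


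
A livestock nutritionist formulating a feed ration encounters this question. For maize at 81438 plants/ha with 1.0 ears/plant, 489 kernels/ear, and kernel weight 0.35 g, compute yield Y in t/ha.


Y = density * ears * kernels * kw
  = 81438 * 1.0 * 489 * 0.35 g/ha
  = 13938113.70 g/ha
  = 13938.11 kg/ha = 13.94 t/ha


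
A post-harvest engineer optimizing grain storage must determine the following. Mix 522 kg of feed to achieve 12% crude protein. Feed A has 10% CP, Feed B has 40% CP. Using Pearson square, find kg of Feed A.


parts_A = CP_b - target = 40 - 12 = 28
parts_B = target - CP_a = 12 - 10 = 2
total_parts = 28 + 2 = 30
Feed A = 522 * 28 / 30 = 487.20 kg
Feed B = 522 * 2 / 30 = 34.80 kg

487.20 kg


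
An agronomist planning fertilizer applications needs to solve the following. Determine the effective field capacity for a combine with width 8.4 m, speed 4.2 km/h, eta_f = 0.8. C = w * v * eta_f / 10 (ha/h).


C = w * v * eta_f / 10
  = 8.4 * 4.2 * 0.8 / 10
  = 28.22 / 10
  = 2.82 ha/h


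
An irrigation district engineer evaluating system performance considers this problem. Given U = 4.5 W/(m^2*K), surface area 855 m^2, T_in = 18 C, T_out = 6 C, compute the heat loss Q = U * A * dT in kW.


dT = 18 - (6) = 12 K
Q = U * A * dT
  = 4.5 * 855 * 12
  = 46170 W = 46.17 kW


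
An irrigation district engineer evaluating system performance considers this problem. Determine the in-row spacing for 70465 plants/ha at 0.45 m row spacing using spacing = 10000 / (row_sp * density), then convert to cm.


spacing = 10000 / (row_sp * density)
        = 10000 / (0.45 * 70465)
        = 10000 / 31709.25
        = 0.31537 m = 31.54 cm


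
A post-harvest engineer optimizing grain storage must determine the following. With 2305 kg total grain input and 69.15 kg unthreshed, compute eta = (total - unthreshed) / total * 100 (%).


eta = (total - unthreshed) / total * 100
    = (2305 - 69.15) / 2305 * 100
    = 2235.85 / 2305 * 100
    = 97%


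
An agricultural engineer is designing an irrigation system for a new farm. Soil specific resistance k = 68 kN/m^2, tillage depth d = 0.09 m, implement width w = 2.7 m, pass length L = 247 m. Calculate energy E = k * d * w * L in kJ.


E = k * d * w * L
  = 68 * 0.09 * 2.7 * 247
  = 4081.43 kJ


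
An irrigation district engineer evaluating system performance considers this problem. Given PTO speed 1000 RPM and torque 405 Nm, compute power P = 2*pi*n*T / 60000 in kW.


P = 2*pi*n*T / 60000
  = 2*pi * 1000 * 405 / 60000
  = 2544690.05 / 60000
  = 42.41 kW


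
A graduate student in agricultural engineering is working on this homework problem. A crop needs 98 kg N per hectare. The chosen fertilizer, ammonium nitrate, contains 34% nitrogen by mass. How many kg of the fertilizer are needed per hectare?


Rate = N_required / (N_content / 100)
     = 98 / (34 / 100)
     = 98 / 0.34
     = 288.24 kg/ha


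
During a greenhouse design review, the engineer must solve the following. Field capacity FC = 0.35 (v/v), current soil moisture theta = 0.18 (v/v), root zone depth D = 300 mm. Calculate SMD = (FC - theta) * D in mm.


SMD = (FC - theta) * D
    = (0.35 - 0.18) * 300
    = 0.170 * 300
    = 51 mm


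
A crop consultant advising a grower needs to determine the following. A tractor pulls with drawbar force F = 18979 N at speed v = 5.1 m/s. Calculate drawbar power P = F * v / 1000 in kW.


P = F * v / 1000
  = 18979 * 5.1 / 1000
  = 96792.90 / 1000
  = 96.79 kW


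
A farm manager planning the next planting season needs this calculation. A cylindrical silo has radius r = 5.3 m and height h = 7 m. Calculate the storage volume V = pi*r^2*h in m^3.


V = pi * r^2 * h
  = pi * 5.3^2 * 7
  = pi * 28.09 * 7
  = 617.73 m^3


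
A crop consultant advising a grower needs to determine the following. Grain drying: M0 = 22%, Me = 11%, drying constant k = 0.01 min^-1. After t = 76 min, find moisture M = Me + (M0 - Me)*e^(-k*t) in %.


M = Me + (M0 - Me) * e^(-k*t)
  = 11 + (22 - 11) * e^(-0.01*76)
  = 11 + 11 * e^(-0.760)
  = 11 + 11 * 0.46767
  = 11 + 5.1443
  = 16.14%


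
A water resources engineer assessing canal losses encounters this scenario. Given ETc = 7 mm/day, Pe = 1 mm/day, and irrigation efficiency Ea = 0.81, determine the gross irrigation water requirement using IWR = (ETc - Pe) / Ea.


IWR = (ETc - Pe) / Ea
    = (7 - 1) / 0.81
    = 6 / 0.81
    = 7.41 mm/day


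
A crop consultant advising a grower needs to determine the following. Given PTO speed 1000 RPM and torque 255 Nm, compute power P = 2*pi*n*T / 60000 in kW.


P = 2*pi*n*T / 60000
  = 2*pi * 1000 * 255 / 60000
  = 1602212.25 / 60000
  = 26.70 kW


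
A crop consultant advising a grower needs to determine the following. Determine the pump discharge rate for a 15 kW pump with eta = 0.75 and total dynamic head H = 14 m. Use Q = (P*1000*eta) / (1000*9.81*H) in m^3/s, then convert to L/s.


Q = (P * 1000 * eta) / (rho * g * H)
  = (15 * 1000 * 0.75) / (1000 * 9.81 * 14)
  = 11250 / 137340
  = 0.08191 m^3/s = 81.91 L/s


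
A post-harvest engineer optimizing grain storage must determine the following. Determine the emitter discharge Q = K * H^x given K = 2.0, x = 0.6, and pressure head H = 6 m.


Q = K * H^x
  = 2.0 * 6^0.6
  = 2.0 * 2.9302
  = 5.86 L/h


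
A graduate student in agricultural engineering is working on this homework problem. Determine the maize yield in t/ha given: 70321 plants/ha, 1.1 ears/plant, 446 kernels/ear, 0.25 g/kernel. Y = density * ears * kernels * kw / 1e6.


Y = density * ears * kernels * kw
  = 70321 * 1.1 * 446 * 0.25 g/ha
  = 8624870.65 g/ha
  = 8624.87 kg/ha = 8.62 t/ha


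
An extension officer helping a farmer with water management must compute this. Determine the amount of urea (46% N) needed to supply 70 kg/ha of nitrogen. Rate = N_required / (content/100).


Rate = N_required / (N_content / 100)
     = 70 / (46 / 100)
     = 70 / 0.46
     = 152.17 kg/ha


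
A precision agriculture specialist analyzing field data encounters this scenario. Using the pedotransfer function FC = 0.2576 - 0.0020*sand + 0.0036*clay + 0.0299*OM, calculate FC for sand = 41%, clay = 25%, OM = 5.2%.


FC = 0.2576 - 0.0020*41 + 0.0036*25 + 0.0299*5.2
   = 0.2576 - 0.0820 + 0.0900 + 0.1555
   = 0.4211


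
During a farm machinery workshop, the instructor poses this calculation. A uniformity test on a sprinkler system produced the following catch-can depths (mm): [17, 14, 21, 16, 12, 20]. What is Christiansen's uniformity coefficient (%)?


xbar = 100 / 6 = 16.667
sum|xi - xbar| = 16
CU = 100 * (1 - 16 / (6 * 16.667))
   = 100 * (1 - 0.1600)
   = 84%


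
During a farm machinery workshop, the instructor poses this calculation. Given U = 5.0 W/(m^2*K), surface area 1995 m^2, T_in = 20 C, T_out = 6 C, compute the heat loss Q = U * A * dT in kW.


dT = 20 - (6) = 14 K
Q = U * A * dT
  = 5.0 * 1995 * 14
  = 139650 W = 139.65 kW


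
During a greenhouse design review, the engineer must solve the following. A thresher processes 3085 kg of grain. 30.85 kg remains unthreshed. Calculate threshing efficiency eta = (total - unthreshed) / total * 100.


eta = (total - unthreshed) / total * 100
    = (3085 - 30.85) / 3085 * 100
    = 3054.15 / 3085 * 100
    = 99%


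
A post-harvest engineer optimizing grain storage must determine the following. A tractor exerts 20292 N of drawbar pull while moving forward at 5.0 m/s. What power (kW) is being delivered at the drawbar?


P = F * v / 1000
  = 20292 * 5.0 / 1000
  = 101460 / 1000
  = 101.46 kW


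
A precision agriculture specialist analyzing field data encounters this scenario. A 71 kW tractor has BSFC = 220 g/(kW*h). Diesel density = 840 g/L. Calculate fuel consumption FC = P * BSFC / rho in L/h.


FC = P * BSFC / rho_fuel
   = 71 * 220 / 840
   = 15620 / 840
   = 18.60 L/h


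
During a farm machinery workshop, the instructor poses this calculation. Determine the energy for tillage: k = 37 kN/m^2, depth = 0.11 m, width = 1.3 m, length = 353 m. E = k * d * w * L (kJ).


E = k * d * w * L
  = 37 * 0.11 * 1.3 * 353
  = 1867.72 kJ


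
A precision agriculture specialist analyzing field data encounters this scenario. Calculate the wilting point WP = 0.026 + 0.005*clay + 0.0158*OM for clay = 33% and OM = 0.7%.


WP = 0.026 + 0.005*33 + 0.0158*0.7
   = 0.026 + 0.1650 + 0.0111
   = 0.2021


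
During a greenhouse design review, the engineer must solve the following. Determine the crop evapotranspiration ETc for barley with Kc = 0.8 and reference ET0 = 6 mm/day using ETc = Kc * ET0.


ETc = Kc * ET0
    = 0.8 * 6
    = 4.80 mm/day


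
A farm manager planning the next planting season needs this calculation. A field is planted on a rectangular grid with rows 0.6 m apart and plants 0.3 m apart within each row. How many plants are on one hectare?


D = 10000 / (row_sp * plant_sp)
  = 10000 / (0.6 * 0.3)
  = 10000 / 0.1800
  = 55555.56 plants/ha


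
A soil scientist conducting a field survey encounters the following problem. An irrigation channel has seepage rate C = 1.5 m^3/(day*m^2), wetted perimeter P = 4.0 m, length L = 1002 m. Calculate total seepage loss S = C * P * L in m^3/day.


S = C * P * L
  = 1.5 * 4.0 * 1002
  = 6012 m^3/day


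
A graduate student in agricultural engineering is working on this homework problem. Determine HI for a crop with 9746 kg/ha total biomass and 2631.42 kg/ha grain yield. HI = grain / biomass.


HI = grain_yield / biomass
   = 2631.42 / 9746
   = 0.27
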